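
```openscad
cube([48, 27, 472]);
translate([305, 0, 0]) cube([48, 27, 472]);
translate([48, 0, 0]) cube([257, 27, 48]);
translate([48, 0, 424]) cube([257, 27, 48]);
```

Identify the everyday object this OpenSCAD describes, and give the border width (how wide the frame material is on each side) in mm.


A picture frame. The border width is 48 mm.

Four thin pieces enclosing a rectangular opening — a picture frame. The two full-height stiles are 472 mm tall; the top rail sits at z = 424 and is 48 mm tall, so the border above the opening is 472 − 424 = 48 mm, matching the stile x-width.


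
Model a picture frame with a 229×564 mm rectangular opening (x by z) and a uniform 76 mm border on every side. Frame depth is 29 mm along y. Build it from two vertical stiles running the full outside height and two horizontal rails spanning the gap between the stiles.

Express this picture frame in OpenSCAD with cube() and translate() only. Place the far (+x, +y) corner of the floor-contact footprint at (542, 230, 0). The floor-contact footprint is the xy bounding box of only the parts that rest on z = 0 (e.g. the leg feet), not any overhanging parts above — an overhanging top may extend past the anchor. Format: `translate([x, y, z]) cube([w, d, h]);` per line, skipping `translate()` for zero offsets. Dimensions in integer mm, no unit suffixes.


translate([161, 201, 0]) cube([76, 29, 716]);
translate([466, 201, 0]) cube([76, 29, 716]);
translate([237, 201, 0]) cube([229, 29, 76]);
translate([237, 201, 640]) cube([229, 29, 76]);


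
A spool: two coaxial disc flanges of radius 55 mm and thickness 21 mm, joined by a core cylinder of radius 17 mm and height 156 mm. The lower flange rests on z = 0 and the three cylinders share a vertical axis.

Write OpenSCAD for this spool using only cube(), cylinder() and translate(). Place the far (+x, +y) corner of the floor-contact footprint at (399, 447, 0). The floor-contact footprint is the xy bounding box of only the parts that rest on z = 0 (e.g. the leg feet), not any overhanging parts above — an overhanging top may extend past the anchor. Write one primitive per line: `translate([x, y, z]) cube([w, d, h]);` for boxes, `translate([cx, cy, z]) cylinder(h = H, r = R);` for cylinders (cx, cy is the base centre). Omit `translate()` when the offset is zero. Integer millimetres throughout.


translate([344, 392, 0]) cylinder(h = 21, r = 55);
translate([344, 392, 21]) cylinder(h = 156, r = 17);
translate([344, 392, 177]) cylinder(h = 21, r = 55);


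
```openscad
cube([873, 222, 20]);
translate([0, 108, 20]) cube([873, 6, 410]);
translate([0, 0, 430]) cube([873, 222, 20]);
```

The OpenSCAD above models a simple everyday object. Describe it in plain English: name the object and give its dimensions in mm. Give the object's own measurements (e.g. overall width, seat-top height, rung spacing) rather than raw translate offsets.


An I-beam lying along x, 873 mm long. Overall section height 450 mm. Two flanges 222 mm wide (y) and 20 mm thick, one on the floor and one at the top; a web 6 mm thick runs between them, centred on the flange width.


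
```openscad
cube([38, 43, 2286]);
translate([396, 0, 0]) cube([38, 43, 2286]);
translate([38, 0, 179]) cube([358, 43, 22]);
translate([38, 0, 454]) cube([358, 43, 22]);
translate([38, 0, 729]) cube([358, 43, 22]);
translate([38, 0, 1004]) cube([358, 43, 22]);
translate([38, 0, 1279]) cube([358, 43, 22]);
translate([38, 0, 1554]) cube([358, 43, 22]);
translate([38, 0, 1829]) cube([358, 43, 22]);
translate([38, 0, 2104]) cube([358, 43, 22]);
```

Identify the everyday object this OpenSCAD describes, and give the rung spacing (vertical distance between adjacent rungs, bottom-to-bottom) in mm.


A ladder. The rung spacing is 275 mm.

Two tall 38×43 posts with 8 short bars between them — a ladder. Adjacent rungs sit at z = 179 and z = 454, so the spacing is 454 − 179 = 275 mm.


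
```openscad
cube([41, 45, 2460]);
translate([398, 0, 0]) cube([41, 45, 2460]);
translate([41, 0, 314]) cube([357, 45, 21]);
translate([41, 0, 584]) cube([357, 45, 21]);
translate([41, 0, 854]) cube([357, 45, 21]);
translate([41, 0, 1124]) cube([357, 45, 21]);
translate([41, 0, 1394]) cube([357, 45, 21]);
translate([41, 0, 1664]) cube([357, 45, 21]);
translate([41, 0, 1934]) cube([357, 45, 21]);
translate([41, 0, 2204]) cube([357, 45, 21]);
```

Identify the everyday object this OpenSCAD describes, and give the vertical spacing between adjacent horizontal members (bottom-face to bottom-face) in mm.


A ladder. The rung spacing is 270 mm.

Two tall 41×45 posts with 8 short bars between them — a ladder. Adjacent rungs sit at z = 314 and z = 584, so the spacing is 584 − 314 = 270 mm.


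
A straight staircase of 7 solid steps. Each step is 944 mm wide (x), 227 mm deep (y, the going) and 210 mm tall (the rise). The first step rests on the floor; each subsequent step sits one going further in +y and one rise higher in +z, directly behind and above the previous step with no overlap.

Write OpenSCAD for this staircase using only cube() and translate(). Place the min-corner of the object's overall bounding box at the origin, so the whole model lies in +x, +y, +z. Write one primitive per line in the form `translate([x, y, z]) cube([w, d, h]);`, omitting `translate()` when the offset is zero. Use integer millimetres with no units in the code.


cube([944, 227, 210]);
translate([0, 227, 210]) cube([944, 227, 210]);
translate([0, 454, 420]) cube([944, 227, 210]);
translate([0, 681, 630]) cube([944, 227, 210]);
translate([0, 908, 840]) cube([944, 227, 210]);
translate([0, 1135, 1050]) cube([944, 227, 210]);
translate([0, 1362, 1260]) cube([944, 227, 210]);


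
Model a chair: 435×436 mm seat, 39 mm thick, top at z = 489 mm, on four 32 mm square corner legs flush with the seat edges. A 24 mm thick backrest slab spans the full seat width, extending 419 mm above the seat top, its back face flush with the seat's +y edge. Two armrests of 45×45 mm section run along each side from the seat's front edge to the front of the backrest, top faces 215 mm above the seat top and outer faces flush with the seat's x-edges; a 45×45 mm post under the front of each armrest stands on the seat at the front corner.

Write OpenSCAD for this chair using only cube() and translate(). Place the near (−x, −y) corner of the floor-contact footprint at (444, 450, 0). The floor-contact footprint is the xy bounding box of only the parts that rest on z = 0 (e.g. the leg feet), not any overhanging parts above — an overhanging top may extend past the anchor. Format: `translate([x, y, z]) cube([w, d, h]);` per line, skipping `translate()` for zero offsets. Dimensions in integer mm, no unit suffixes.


// leg_h = 489 - 39 = 450
// arm post h = 215 - 45 = 170
translate([444, 450, 450]) cube([435, 436, 39]);
translate([444, 450, 0]) cube([32, 32, 450]);
translate([847, 450, 0]) cube([32, 32, 450]);
translate([444, 854, 0]) cube([32, 32, 450]);
translate([847, 854, 0]) cube([32, 32, 450]);
translate([444, 862, 489]) cube([435, 24, 419]);
translate([444, 450, 659]) cube([45, 412, 45]);
translate([834, 450, 659]) cube([45, 412, 45]);
translate([444, 450, 489]) cube([45, 45, 170]);
translate([834, 450, 489]) cube([45, 45, 170]);


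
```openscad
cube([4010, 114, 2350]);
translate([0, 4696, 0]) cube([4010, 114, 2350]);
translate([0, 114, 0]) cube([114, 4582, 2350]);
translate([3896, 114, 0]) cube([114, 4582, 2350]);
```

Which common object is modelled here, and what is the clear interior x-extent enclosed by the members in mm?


A house (or room) frame. The interior width is 3782 mm.

Four 2350 mm walls enclosing a rectangle with no floor or roof — a room or house frame. Outside width is 4010 mm and wall thickness is 114 mm, so the interior width is 4010 − 2 × 114 = 3782 mm.


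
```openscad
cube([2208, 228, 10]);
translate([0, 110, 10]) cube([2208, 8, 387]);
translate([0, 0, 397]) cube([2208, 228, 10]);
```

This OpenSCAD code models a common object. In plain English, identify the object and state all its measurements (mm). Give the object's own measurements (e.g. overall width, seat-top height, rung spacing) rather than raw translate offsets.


An I-beam lying along x, 2208 mm long. Overall section height 407 mm. Two flanges 228 mm wide (y) and 10 mm thick, one on the floor and one at the top; a web 8 mm thick runs between them, centred on the flange width.


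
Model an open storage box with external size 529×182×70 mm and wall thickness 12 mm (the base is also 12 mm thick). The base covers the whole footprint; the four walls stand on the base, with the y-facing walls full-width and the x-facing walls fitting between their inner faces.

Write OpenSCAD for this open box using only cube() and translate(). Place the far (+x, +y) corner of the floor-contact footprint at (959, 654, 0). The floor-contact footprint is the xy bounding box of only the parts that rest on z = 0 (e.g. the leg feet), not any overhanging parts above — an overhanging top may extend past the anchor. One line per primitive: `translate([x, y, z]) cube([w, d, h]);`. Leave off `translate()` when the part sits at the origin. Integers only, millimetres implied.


translate([430, 472, 0]) cube([529, 182, 12]);
translate([430, 472, 12]) cube([529, 12, 58]);
translate([430, 642, 12]) cube([529, 12, 58]);
translate([430, 484, 12]) cube([12, 158, 58]);
translate([947, 484, 12]) cube([12, 158, 58]);


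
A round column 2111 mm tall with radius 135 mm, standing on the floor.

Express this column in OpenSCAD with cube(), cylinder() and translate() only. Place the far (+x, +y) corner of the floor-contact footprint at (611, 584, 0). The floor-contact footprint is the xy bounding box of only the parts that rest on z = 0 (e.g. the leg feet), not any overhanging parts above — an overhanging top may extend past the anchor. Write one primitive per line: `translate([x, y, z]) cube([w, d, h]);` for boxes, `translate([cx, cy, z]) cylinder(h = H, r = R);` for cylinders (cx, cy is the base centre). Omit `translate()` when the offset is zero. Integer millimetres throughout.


translate([476, 449, 0]) cylinder(h = 2111, r = 135);


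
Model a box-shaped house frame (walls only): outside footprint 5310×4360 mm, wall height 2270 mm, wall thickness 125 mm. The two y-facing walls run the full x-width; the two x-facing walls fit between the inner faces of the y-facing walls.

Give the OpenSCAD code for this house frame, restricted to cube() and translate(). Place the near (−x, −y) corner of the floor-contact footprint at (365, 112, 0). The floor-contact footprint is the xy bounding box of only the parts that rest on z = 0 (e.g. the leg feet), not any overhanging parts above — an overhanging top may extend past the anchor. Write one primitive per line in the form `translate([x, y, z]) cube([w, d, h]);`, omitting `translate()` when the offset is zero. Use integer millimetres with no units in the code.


translate([365, 112, 0]) cube([5310, 125, 2270]);
translate([365, 4347, 0]) cube([5310, 125, 2270]);
translate([365, 237, 0]) cube([125, 4110, 2270]);
translate([5550, 237, 0]) cube([125, 4110, 2270]);


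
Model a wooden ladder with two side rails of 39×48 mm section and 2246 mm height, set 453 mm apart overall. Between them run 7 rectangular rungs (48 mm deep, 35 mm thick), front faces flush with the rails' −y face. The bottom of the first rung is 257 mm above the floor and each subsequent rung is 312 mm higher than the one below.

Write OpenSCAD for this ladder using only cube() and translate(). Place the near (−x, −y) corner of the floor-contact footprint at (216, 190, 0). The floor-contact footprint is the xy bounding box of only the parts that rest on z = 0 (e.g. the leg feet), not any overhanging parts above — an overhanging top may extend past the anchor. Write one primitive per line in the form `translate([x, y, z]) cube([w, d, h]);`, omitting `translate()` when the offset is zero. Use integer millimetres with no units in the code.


translate([216, 190, 0]) cube([39, 48, 2246]);
translate([630, 190, 0]) cube([39, 48, 2246]);
translate([255, 190, 257]) cube([375, 48, 35]);
translate([255, 190, 569]) cube([375, 48, 35]);
translate([255, 190, 881]) cube([375, 48, 35]);
translate([255, 190, 1193]) cube([375, 48, 35]);
translate([255, 190, 1505]) cube([375, 48, 35]);
translate([255, 190, 1817]) cube([375, 48, 35]);
translate([255, 190, 2129]) cube([375, 48, 35]);


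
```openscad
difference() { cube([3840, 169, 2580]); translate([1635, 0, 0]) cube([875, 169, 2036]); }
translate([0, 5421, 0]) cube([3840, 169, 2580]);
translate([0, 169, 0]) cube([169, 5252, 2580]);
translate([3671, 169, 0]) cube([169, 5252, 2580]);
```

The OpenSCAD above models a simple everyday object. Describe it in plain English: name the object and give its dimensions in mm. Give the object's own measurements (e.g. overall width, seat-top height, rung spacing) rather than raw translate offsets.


A single room: four walls, each 2580 mm tall and 169 mm thick, enclosing an outside footprint 3840×5590 mm (x × y), no floor or roof. The front and back walls (−y and +y sides) run the full x-width; the side walls fit between their inner faces. A door opening 875 mm wide and 2036 mm tall is cut through the front wall from the floor up, its −x edge 1635 mm from the wall's −x end.


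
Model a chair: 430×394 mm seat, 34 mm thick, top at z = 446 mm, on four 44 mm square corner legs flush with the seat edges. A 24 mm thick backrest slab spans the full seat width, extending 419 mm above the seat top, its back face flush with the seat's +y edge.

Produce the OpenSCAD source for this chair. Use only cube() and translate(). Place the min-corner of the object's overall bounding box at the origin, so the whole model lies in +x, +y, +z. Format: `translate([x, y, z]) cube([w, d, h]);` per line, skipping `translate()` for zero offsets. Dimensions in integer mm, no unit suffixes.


translate([0, 0, 412]) cube([430, 394, 34]);
cube([44, 44, 412]);
translate([386, 0, 0]) cube([44, 44, 412]);
translate([0, 350, 0]) cube([44, 44, 412]);
translate([386, 350, 0]) cube([44, 44, 412]);
translate([0, 370, 446]) cube([430, 24, 419]);


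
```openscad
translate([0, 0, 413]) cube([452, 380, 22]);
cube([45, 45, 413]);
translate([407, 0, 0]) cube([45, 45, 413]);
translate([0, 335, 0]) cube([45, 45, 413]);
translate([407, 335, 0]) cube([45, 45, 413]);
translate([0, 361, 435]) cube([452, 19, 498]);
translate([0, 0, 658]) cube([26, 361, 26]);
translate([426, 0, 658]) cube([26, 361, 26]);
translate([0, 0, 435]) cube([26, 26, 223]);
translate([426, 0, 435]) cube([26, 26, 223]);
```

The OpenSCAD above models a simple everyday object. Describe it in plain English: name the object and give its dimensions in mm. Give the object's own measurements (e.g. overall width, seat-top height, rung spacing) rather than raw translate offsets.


A chair. The seat is a 452×380×22 mm slab with its top at z = 435 mm, on four 45×45 mm corner legs (flush with the seat edges, standing on z = 0). A flat backrest 19 mm thick, 498 mm tall, spans the full seat width and rises from the seat top along its +y edge, rear face flush with the rear of the seat. Two armrests of 26×26 mm section run along each side from the seat's front edge to the front of the backrest, top faces 249 mm above the seat top and outer faces flush with the seat's x-edges; a 26×26 mm post under the front of each armrest stands on the seat at the front corner.


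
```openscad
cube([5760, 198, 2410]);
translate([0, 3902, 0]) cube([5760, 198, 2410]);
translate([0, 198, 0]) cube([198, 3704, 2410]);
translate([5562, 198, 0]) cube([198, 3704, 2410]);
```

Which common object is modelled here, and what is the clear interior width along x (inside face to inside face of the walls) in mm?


A house (or room) frame. The interior width is 5364 mm.

Four 2410 mm walls enclosing a rectangle with no floor or roof — a room or house frame. Outside width is 5760 mm and wall thickness is 198 mm, so the interior width is 5760 − 2 × 198 = 5364 mm.


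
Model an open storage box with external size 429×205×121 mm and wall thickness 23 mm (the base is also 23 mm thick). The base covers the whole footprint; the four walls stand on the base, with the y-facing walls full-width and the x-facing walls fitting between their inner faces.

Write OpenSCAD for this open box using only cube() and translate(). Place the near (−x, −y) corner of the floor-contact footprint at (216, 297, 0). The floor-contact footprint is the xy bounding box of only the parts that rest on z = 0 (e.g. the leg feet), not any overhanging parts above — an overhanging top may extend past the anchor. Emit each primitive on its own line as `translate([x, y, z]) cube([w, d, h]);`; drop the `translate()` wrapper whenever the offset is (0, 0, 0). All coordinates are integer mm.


translate([216, 297, 0]) cube([429, 205, 23]);
translate([216, 297, 23]) cube([429, 23, 98]);
translate([216, 479, 23]) cube([429, 23, 98]);
translate([216, 320, 23]) cube([23, 159, 98]);
translate([622, 320, 23]) cube([23, 159, 98]);


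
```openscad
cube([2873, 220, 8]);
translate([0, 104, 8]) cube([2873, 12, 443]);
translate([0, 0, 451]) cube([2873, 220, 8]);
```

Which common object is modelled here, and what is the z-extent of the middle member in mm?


An I-beam. The web height is 443 mm.

Two wide flanges with a thin centred web — an I-beam. Overall 459 mm minus two 8 mm flanges gives a web of 459 − 2·8 = 443 mm.


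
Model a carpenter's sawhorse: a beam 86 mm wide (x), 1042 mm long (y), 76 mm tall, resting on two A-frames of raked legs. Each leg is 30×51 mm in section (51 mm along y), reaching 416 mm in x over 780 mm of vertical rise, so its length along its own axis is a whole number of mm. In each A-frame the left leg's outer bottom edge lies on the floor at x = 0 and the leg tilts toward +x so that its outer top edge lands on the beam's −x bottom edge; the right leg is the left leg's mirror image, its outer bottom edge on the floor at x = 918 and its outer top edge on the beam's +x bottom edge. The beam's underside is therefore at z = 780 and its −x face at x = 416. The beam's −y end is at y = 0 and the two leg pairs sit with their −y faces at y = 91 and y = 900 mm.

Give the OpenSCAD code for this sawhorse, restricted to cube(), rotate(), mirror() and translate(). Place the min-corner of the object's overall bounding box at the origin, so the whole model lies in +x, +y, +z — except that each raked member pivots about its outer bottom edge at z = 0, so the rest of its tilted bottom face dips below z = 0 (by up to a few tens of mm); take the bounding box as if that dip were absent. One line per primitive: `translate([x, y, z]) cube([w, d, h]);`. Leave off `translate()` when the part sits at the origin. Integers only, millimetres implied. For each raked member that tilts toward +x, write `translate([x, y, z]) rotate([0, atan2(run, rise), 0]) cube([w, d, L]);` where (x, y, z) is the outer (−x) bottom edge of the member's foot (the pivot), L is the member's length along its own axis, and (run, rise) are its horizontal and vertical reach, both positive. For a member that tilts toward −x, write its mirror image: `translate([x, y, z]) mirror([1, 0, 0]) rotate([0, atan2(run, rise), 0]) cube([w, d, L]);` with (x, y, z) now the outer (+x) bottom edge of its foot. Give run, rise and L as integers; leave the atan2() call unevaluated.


translate([416, 0, 780]) cube([86, 1042, 76]);
translate([0, 91, 0]) rotate([0, atan2(416, 780), 0]) cube([30, 51, 884]);
translate([918, 91, 0]) mirror([1, 0, 0]) rotate([0, atan2(416, 780), 0]) cube([30, 51, 884]);
translate([0, 900, 0]) rotate([0, atan2(416, 780), 0]) cube([30, 51, 884]);
translate([918, 900, 0]) mirror([1, 0, 0]) rotate([0, atan2(416, 780), 0]) cube([30, 51, 884]);


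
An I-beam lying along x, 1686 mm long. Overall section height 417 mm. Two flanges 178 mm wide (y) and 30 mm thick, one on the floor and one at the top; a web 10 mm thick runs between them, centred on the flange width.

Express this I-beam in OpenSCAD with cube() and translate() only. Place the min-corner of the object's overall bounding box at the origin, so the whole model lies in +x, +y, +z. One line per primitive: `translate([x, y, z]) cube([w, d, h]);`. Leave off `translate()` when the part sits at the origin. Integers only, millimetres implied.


cube([1686, 178, 30]);
translate([0, 84, 30]) cube([1686, 10, 357]);
translate([0, 0, 387]) cube([1686, 178, 30]);


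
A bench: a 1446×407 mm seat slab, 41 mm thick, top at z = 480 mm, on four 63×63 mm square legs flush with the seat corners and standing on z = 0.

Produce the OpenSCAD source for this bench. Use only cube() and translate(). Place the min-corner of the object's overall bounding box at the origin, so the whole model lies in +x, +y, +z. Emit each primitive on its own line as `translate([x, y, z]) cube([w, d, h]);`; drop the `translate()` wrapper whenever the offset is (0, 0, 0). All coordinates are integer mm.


// leg_h = 480 − 41 = 439
translate([0, 0, 439]) cube([1446, 407, 41]);
cube([63, 63, 439]);
translate([0, 344, 0]) cube([63, 63, 439]);
translate([1383, 0, 0]) cube([63, 63, 439]);
translate([1383, 344, 0]) cube([63, 63, 439]);


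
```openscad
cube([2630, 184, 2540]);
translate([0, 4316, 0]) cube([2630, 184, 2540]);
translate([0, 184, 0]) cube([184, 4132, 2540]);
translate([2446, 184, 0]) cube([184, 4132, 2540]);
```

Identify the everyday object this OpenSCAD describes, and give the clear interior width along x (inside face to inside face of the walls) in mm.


A house (or room) frame. The interior width is 2262 mm.

Four 2540 mm walls enclosing a rectangle with no floor or roof — a room or house frame. Outside width is 2630 mm and wall thickness is 184 mm, so the interior width is 2630 − 2 × 184 = 2262 mm.


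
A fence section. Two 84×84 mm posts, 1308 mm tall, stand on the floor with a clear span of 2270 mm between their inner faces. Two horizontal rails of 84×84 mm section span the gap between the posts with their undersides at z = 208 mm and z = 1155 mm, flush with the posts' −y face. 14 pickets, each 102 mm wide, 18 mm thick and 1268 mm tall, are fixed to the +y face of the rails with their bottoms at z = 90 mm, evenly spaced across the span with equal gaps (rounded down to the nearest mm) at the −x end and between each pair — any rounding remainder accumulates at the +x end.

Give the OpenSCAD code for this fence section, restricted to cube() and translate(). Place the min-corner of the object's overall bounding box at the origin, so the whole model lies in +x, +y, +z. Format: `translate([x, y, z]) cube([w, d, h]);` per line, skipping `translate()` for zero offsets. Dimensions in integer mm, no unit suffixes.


cube([84, 84, 1308]);
translate([2354, 0, 0]) cube([84, 84, 1308]);
translate([84, 0, 208]) cube([2270, 84, 84]);
translate([84, 0, 1155]) cube([2270, 84, 84]);
translate([140, 84, 90]) cube([102, 18, 1268]);
translate([298, 84, 90]) cube([102, 18, 1268]);
translate([456, 84, 90]) cube([102, 18, 1268]);
translate([614, 84, 90]) cube([102, 18, 1268]);
translate([772, 84, 90]) cube([102, 18, 1268]);
translate([930, 84, 90]) cube([102, 18, 1268]);
translate([1088, 84, 90]) cube([102, 18, 1268]);
translate([1246, 84, 90]) cube([102, 18, 1268]);
translate([1404, 84, 90]) cube([102, 18, 1268]);
translate([1562, 84, 90]) cube([102, 18, 1268]);
translate([1720, 84, 90]) cube([102, 18, 1268]);
translate([1878, 84, 90]) cube([102, 18, 1268]);
translate([2036, 84, 90]) cube([102, 18, 1268]);
translate([2194, 84, 90]) cube([102, 18, 1268]);


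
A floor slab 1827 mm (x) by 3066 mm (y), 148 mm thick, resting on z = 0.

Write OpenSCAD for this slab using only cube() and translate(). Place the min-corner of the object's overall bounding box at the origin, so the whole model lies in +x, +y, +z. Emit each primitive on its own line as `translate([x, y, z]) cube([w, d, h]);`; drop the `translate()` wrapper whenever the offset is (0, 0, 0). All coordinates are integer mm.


cube([1827, 3066, 148]);


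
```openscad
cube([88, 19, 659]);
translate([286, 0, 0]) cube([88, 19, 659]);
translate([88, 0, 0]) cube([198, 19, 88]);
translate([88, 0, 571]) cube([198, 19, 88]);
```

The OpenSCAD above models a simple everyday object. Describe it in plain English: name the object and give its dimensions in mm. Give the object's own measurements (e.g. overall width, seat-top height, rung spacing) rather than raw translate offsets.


A rectangular picture frame lying in the x–z plane (depth along y). The opening is 198 mm wide (x) by 483 mm tall (z), surrounded by a border 88 mm wide on all four sides. The frame is 19 mm deep and is made of two full-height vertical stiles with two horizontal rails fitted between them.


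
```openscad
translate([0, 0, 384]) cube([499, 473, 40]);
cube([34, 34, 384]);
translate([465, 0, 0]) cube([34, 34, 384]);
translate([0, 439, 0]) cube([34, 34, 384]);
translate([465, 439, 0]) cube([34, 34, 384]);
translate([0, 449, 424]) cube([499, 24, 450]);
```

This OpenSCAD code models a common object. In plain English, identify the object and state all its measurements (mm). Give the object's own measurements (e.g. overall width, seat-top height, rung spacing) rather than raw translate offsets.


A chair. The seat is a 499×473×40 mm slab with its top at z = 424 mm, on four 34×34 mm corner legs (flush with the seat edges, standing on z = 0). A flat backrest 24 mm thick, 450 mm tall, spans the full seat width and rises from the seat top along its +y edge, rear face flush with the rear of the seat.


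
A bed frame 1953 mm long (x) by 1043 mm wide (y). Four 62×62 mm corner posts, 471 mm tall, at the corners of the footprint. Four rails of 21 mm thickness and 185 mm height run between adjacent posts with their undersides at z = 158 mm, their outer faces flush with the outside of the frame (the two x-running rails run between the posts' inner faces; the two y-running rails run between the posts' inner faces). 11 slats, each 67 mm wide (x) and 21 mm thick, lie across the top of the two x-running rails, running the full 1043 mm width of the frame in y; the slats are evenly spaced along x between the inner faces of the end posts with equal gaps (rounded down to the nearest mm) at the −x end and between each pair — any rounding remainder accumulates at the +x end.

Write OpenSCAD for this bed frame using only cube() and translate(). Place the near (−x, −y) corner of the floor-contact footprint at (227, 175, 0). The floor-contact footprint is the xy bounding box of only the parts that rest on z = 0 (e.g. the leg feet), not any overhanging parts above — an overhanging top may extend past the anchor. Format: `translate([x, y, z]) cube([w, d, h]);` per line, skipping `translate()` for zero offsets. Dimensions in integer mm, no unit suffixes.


// slat z = rail_z + rail_h = 158 + 185 = 343
// slat gap = ⌊(1829 − 11·67) / 12⌋ = 91
translate([227, 175, 0]) cube([62, 62, 471]);
translate([227, 1156, 0]) cube([62, 62, 471]);
translate([2118, 175, 0]) cube([62, 62, 471]);
translate([2118, 1156, 0]) cube([62, 62, 471]);
translate([289, 175, 158]) cube([1829, 21, 185]);
translate([289, 1197, 158]) cube([1829, 21, 185]);
translate([227, 237, 158]) cube([21, 919, 185]);
translate([2159, 237, 158]) cube([21, 919, 185]);
translate([380, 175, 343]) cube([67, 1043, 21]);
translate([538, 175, 343]) cube([67, 1043, 21]);
translate([696, 175, 343]) cube([67, 1043, 21]);
translate([854, 175, 343]) cube([67, 1043, 21]);
translate([1012, 175, 343]) cube([67, 1043, 21]);
translate([1170, 175, 343]) cube([67, 1043, 21]);
translate([1328, 175, 343]) cube([67, 1043, 21]);
translate([1486, 175, 343]) cube([67, 1043, 21]);
translate([1644, 175, 343]) cube([67, 1043, 21]);
translate([1802, 175, 343]) cube([67, 1043, 21]);
translate([1960, 175, 343]) cube([67, 1043, 21]);


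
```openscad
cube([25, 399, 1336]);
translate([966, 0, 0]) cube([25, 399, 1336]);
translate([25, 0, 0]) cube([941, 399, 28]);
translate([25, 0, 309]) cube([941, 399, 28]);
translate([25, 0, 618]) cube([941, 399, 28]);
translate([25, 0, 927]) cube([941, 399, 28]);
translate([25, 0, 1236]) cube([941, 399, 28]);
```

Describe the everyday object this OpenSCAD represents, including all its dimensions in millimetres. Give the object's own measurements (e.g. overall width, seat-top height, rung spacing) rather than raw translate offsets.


An open bookshelf. Two side panels, each 25 mm thick, 399 mm deep and 1336 mm tall, stand 991 mm apart (outside-to-outside). Between them sit 5 shelves, each 28 mm thick and 399 mm deep, spanning the full gap between the sides. The bottom shelf rests on the floor (its underside at z = 0) and the clear gap between one shelf's top and the next shelf's underside is 281 mm.


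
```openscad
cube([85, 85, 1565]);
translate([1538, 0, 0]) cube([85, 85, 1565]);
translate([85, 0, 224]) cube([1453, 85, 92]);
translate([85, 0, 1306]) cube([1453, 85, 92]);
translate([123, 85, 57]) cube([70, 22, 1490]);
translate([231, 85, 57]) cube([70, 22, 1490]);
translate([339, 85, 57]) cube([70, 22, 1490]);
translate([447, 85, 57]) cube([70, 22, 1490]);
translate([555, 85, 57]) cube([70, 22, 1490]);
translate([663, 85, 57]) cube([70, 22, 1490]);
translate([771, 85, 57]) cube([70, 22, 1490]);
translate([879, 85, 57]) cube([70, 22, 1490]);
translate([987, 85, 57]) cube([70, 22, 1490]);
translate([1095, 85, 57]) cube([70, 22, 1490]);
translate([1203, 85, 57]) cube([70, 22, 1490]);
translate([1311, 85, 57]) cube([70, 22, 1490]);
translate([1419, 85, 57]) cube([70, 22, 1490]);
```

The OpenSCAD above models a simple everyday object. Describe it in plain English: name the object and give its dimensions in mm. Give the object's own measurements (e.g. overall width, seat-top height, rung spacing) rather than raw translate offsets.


A fence section. Two 85×85 mm posts, 1565 mm tall, stand on the floor with a clear span of 1453 mm between their inner faces. Two horizontal rails of 85×92 mm section span the gap between the posts with their undersides at z = 224 mm and z = 1306 mm, flush with the posts' −y face. 13 pickets, each 70 mm wide, 22 mm thick and 1490 mm tall, are fixed to the +y face of the rails with their bottoms at z = 57 mm, spaced across the span with a 38 mm gap after the −x post and between neighbouring pickets, with 49 mm left before the +x post.


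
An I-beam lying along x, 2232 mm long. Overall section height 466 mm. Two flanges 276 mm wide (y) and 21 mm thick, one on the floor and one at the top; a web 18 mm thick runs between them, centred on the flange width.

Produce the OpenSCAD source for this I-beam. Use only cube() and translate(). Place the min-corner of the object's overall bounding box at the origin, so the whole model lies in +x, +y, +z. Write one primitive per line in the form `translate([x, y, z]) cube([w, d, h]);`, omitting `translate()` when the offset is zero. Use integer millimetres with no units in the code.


cube([2232, 276, 21]);
translate([0, 129, 21]) cube([2232, 18, 424]);
translate([0, 0, 445]) cube([2232, 276, 21]);


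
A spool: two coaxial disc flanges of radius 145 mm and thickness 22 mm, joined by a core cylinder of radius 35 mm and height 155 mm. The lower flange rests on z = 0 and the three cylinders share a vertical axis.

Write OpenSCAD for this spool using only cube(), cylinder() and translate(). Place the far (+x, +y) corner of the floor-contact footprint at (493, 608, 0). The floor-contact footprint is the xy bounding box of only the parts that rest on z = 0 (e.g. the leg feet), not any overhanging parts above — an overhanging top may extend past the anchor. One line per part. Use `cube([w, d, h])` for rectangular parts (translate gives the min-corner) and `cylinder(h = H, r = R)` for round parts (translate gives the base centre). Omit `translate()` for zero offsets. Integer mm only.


translate([348, 463, 0]) cylinder(h = 22, r = 145);
translate([348, 463, 22]) cylinder(h = 155, r = 35);
translate([348, 463, 177]) cylinder(h = 22, r = 145);


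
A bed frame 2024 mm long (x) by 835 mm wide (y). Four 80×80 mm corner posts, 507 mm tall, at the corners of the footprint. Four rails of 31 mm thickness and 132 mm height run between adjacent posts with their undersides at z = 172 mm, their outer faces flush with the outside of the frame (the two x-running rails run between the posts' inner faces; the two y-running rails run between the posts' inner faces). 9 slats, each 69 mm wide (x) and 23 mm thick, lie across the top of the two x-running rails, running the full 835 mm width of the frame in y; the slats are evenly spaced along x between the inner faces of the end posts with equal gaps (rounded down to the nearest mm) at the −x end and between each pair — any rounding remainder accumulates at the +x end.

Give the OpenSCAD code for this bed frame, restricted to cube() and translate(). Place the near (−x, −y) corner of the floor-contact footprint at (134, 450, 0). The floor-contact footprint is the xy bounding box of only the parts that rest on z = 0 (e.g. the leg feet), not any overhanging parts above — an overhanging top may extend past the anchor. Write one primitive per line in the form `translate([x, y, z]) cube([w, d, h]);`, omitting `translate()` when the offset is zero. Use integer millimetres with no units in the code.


translate([134, 450, 0]) cube([80, 80, 507]);
translate([134, 1205, 0]) cube([80, 80, 507]);
translate([2078, 450, 0]) cube([80, 80, 507]);
translate([2078, 1205, 0]) cube([80, 80, 507]);
translate([214, 450, 172]) cube([1864, 31, 132]);
translate([214, 1254, 172]) cube([1864, 31, 132]);
translate([134, 530, 172]) cube([31, 675, 132]);
translate([2127, 530, 172]) cube([31, 675, 132]);
translate([338, 450, 304]) cube([69, 835, 23]);
translate([531, 450, 304]) cube([69, 835, 23]);
translate([724, 450, 304]) cube([69, 835, 23]);
translate([917, 450, 304]) cube([69, 835, 23]);
translate([1110, 450, 304]) cube([69, 835, 23]);
translate([1303, 450, 304]) cube([69, 835, 23]);
translate([1496, 450, 304]) cube([69, 835, 23]);
translate([1689, 450, 304]) cube([69, 835, 23]);
translate([1882, 450, 304]) cube([69, 835, 23]);


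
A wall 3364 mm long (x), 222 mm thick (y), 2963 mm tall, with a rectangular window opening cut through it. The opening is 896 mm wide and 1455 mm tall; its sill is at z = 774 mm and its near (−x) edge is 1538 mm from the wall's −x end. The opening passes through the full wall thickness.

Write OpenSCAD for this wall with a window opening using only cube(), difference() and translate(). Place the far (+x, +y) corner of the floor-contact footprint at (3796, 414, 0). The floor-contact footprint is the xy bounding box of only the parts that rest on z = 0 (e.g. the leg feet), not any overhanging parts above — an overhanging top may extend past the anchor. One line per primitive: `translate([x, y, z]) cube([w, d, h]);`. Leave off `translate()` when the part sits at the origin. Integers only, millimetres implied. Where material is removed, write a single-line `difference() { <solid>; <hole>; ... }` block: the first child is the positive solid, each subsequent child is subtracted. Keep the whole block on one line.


difference() { translate([432, 192, 0]) cube([3364, 222, 2963]); translate([1970, 192, 774]) cube([896, 222, 1455]); }


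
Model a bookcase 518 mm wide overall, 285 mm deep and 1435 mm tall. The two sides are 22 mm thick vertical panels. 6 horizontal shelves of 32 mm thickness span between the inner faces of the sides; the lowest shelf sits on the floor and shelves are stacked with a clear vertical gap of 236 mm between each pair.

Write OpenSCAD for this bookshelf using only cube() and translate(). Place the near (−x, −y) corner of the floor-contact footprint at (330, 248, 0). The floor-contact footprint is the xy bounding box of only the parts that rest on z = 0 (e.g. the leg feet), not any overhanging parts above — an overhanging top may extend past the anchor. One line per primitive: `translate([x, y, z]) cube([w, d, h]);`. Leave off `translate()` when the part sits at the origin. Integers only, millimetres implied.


translate([330, 248, 0]) cube([22, 285, 1435]);
translate([826, 248, 0]) cube([22, 285, 1435]);
translate([352, 248, 0]) cube([474, 285, 32]);
translate([352, 248, 268]) cube([474, 285, 32]);
translate([352, 248, 536]) cube([474, 285, 32]);
translate([352, 248, 804]) cube([474, 285, 32]);
translate([352, 248, 1072]) cube([474, 285, 32]);
translate([352, 248, 1340]) cube([474, 285, 32]);


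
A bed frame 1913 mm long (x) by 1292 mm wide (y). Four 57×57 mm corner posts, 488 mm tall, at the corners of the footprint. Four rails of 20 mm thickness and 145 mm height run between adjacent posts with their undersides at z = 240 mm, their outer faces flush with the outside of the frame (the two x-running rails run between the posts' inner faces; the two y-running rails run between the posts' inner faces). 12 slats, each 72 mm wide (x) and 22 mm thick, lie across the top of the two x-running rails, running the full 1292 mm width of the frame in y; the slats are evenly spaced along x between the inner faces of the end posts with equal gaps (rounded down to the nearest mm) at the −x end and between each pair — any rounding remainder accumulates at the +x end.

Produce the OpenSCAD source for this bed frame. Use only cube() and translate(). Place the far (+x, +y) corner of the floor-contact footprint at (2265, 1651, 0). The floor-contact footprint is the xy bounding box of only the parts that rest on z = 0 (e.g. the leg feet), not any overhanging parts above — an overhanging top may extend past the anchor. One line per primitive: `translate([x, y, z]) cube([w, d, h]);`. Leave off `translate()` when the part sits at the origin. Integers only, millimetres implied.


// slat z = rail_z + rail_h = 240 + 145 = 385
// slat gap = ⌊(1799 − 12·72) / 13⌋ = 71
translate([352, 359, 0]) cube([57, 57, 488]);
translate([352, 1594, 0]) cube([57, 57, 488]);
translate([2208, 359, 0]) cube([57, 57, 488]);
translate([2208, 1594, 0]) cube([57, 57, 488]);
translate([409, 359, 240]) cube([1799, 20, 145]);
translate([409, 1631, 240]) cube([1799, 20, 145]);
translate([352, 416, 240]) cube([20, 1178, 145]);
translate([2245, 416, 240]) cube([20, 1178, 145]);
translate([480, 359, 385]) cube([72, 1292, 22]);
translate([623, 359, 385]) cube([72, 1292, 22]);
translate([766, 359, 385]) cube([72, 1292, 22]);
translate([909, 359, 385]) cube([72, 1292, 22]);
translate([1052, 359, 385]) cube([72, 1292, 22]);
translate([1195, 359, 385]) cube([72, 1292, 22]);
translate([1338, 359, 385]) cube([72, 1292, 22]);
translate([1481, 359, 385]) cube([72, 1292, 22]);
translate([1624, 359, 385]) cube([72, 1292, 22]);
translate([1767, 359, 385]) cube([72, 1292, 22]);
translate([1910, 359, 385]) cube([72, 1292, 22]);
translate([2053, 359, 385]) cube([72, 1292, 22]);


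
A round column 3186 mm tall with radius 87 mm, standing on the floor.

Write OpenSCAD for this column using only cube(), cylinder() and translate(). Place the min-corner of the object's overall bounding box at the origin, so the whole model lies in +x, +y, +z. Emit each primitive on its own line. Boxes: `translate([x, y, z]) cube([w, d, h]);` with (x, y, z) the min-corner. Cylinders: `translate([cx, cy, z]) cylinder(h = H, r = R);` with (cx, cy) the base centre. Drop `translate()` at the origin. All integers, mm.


translate([87, 87, 0]) cylinder(h = 3186, r = 87);


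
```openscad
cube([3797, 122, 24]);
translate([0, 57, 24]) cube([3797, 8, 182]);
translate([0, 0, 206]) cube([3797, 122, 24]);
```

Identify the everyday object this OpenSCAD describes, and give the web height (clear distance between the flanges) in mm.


An I-beam. The web height is 182 mm.

Two wide flanges with a thin centred web — an I-beam. Overall 230 mm minus two 24 mm flanges gives a web of 230 − 2·24 = 182 mm.


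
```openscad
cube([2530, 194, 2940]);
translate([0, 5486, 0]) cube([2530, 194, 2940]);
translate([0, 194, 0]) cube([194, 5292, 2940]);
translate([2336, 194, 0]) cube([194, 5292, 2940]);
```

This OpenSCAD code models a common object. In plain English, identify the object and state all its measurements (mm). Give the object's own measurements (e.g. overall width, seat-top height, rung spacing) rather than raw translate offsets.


The wall frame of a small rectangular building: four walls, each 2940 mm tall and 194 mm thick, enclosing a footprint 2530 mm (x) by 5680 mm (y) outside-to-outside, with no floor or roof. The front and back walls (the −y and +y sides) span the full width; the two side walls fit between them.
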